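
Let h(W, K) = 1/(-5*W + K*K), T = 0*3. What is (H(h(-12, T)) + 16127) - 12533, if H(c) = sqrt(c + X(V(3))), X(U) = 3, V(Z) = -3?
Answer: 3594 + sqrt(2715)/30 ≈ 3595.7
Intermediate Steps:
T = 0
h(W, K) = 1/(K**2 - 5*W) (h(W, K) = 1/(-5*W + K**2) = 1/(K**2 - 5*W))
H(c) = sqrt(3 + c) (H(c) = sqrt(c + 3) = sqrt(3 + c))
(H(h(-12, T)) + 16127) - 12533 = (sqrt(3 + 1/(0**2 - 5*(-12))) + 16127) - 12533 = (sqrt(3 + 1/(0 + 60)) + 16127) - 12533 = (sqrt(3 + 1/60) + 16127) - 12533 = (sqrt(181/60) + 16127) - 12533 = (sqrt(2715)/30 + 16127) - 12533 = (16127 + sqrt(2715)/30) - 12533 = 3594 + sqrt(2715)/30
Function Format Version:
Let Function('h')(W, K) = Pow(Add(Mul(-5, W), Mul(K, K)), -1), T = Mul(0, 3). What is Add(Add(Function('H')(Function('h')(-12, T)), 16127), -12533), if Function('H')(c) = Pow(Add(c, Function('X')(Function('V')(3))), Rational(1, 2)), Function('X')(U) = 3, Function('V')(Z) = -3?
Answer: Add(3594, Mul(Rational(1, 30), Pow(2715, Rational(1, 2)))) ≈ 3595.7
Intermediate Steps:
T = 0
Function('h')(W, K) = Pow(Add(Pow(K, 2), Mul(-5, W)), -1) (Function('h')(W, K) = Pow(Add(Mul(-5, W), Pow(K, 2)), -1) = Pow(Add(Pow(K, 2), Mul(-5, W)), -1))
Function('H')(c) = Pow(Add(3, c), Rational(1, 2)) (Function('H')(c) = Pow(Add(c, 3), Rational(1, 2)) = Pow(Add(3, c), Rational(1, 2)))
Add(Add(Function('H')(Function('h')(-12, T)), 16127), -12533) = Add(Add(Pow(Add(3, Pow(Add(Pow(0, 2), Mul(-5, -12)), -1)), Rational(1, 2)), 16127), -12533) = Add(Add(Pow(Add(3, Pow(Add(0, 60), -1)), Rational(1, 2)), 16127), -12533) = Add(Add(Pow(Add(3, Pow(60, -1)), Rational(1, 2)), 16127), -12533) = Add(Add(Pow(Add(3, Rational(1, 60)), Rational(1, 2)), 16127), -12533) = Add(Add(Pow(Rational(181, 60), Rational(1, 2)), 16127), -12533) = Add(Add(Mul(Rational(1, 30), Pow(2715, Rational(1, 2))), 16127), -12533) = Add(Add(16127, Mul(Rational(1, 30), Pow(2715, Rational(1, 2)))), -12533) = Add(3594, Mul(Rational(1, 30), Pow(2715, Rational(1, 2))))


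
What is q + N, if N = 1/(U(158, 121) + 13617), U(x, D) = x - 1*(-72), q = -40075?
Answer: -554918524/13847 ≈ -40075.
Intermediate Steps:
U(x, D) = 72 + x (U(x, D) = x + 72 = 72 + x)
N = 1/13847 (N = 1/((72 + 158) + 13617) = 1/(230 + 13617) = 1/13847 ≈ 7.2218e-5)
q + N = -40075 + 1/13847 = -554918524/13847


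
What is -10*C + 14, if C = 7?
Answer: -56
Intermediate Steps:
-10*C + 14 = -10*7 + 14 = -70 + 14 = -56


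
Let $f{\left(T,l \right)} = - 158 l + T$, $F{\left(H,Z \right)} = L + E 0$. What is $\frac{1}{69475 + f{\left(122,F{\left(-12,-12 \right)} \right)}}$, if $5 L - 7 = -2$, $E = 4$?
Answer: $\frac{1}{69439} \approx 1.4401 \cdot 10^{-5}$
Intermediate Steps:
$L = 1$ ($L = \frac{7}{5} + \frac{1}{5} \left(-2\right) = \frac{7}{5} - \frac{2}{5} = 1$)
$F{\left(H,Z \right)} = 1$ ($F{\left(H,Z \right)} = 1 + 4 \cdot 0 = 1 + 0 = 1$)
$f{\left(T,l \right)} = T - 158 l$
$\frac{1}{69475 + f{\left(122,F{\left(-12,-12 \right)} \right)}} = \frac{1}{69475 + \left(122 - 158\right)} = \frac{1}{69475 - 36} = \frac{1}{69439}$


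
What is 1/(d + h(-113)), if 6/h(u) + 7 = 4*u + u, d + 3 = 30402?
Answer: 286/8694111 ≈ 3.2896e-5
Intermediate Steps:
d = 30399 (d = -3 + 30402 = 30399)
h(u) = 6/(-7 + 5*u) (h(u) = 6/(-7 + (4*u + u)) = 6/(-7 + 5*u))
1/(d + h(-113)) = 1/(30399 + 6/(-7 + 5*(-113))) = 1/(30399 + 6/(-7 - 565)) = 1/(30399 + 6/(-572)) = 1/(30399 + 6*(-1/572)) = 1/(30399 - 3/286) = 1/(8694111/286) = 286/8694111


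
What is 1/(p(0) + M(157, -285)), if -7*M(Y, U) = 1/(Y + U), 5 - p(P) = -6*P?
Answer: 896/4481 ≈ 0.19996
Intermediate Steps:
p(P) = 5 + 6*P (p(P) = 5 - (-6)*P = 5 + 6*P)
M(Y, U) = -1/(7*(U + Y)) (M(Y, U) = -1/(7*(Y + U)) = -1/(7*(U + Y)))
1/(p(0) + M(157, -285)) = 1/((5 + 6*0) - 1/(7*(-285) + 7*157)) = 1/((5 + 0) - 1/(-1995 + 1099)) = 1/(5 - 1/(-896)) = 1/(5 - 1*(-1/896)) = 1/(5 + 1/896) = 1/(4481/896) = 896/4481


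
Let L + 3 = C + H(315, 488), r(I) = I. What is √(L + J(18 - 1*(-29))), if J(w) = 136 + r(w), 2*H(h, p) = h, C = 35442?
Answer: 3*√15902/2 ≈ 189.15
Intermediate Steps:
H(h, p) = h/2
L = 71193/2 (L = -3 + (35442 + (½)*315) = -3 + (35442 + 315/2) = -3 + 71199/2 = 71193/2 ≈ 35597.)
J(w) = 136 + w
√(L + J(18 - 1*(-29))) = √(71193/2 + (136 + (18 - 1*(-29)))) = √(71193/2 + (136 + (18 + 29))) = √(71193/2 + (136 + 47)) = √(71193/2 + 183) = √(71559/2) = 3*√15902/2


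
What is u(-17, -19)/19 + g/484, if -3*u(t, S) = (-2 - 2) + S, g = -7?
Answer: 10733/27588 ≈ 0.38905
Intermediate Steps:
u(t, S) = 4/3 - S/3 (u(t, S) = -((-2 - 2) + S)/3 = -(-4 + S)/3 = 4/3 - S/3)
u(-17, -19)/19 + g/484 = (4/3 - 1/3*(-19))/19 - 7/484 = (4/3 + 19/3)*(1/19) - 7*1/484 = (23/3)*(1/19) - 7/484 = 23/57 - 7/484 = 10733/27588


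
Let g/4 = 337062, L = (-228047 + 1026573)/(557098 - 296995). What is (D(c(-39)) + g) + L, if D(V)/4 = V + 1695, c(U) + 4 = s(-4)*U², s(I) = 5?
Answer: 360355818022/260103 ≈ 1.3854e+6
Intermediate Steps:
L = 798526/260103 ≈ 3.0700
c(U) = -4 + 5*U²
g = 1348248 (g = 4*337062 = 1348248)
D(V) = 6780 + 4*V (D(V) = 4*(V + 1695) = 4*(1695 + V) = 6780 + 4*V)
(D(c(-39)) + g) + L = ((6780 + 4*(-4 + 5*(-39)²)) + 1348248) + 798526/260103 = ((6780 + 4*(-4 + 5*1521)) + 1348248) + 798526/260103 = ((6780 + 4*(-4 + 7605)) + 1348248) + 798526/260103 = ((6780 + 4*7601) + 1348248) + 798526/260103 = ((6780 + 30404) + 1348248) + 798526/260103 = (37184 + 1348248) + 798526/260103 = 1385432 + 798526/260103 = 360355818022/260103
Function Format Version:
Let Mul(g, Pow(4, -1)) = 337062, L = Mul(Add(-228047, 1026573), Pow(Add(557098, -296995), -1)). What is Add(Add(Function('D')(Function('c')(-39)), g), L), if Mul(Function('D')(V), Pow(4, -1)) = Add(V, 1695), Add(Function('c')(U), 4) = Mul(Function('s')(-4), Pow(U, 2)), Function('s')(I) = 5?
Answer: Rational(360355818022, 260103) ≈ 1.3854e+6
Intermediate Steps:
L = Rational(798526, 260103) (L = Mul(798526, Pow(260103, -1)) = Mul(798526, Rational(1, 260103)) = Rational(798526, 260103) ≈ 3.0700)
Function('c')(U) = Add(-4, Mul(5, Pow(U, 2)))
g = 1348248 (g = Mul(4, 337062) = 1348248)
Function('D')(V) = Add(6780, Mul(4, V)) (Function('D')(V) = Mul(4, Add(V, 1695)) = Mul(4, Add(1695, V)) = Add(6780, Mul(4, V)))
Add(Add(Function('D')(Function('c')(-39)), g), L) = Add(Add(Add(6780, Mul(4, Add(-4, Mul(5, Pow(-39, 2))))), 1348248), Rational(798526, 260103)) = Add(Add(Add(6780, Mul(4, Add(-4, Mul(5, 1521)))), 1348248), Rational(798526, 260103)) = Add(Add(Add(6780, Mul(4, Add(-4, 7605))), 1348248), Rational(798526, 260103)) = Add(Add(Add(6780, Mul(4, 7601)), 1348248), Rational(798526, 260103)) = Add(Add(Add(6780, 30404), 1348248), Rational(798526, 260103)) = Add(Add(37184, 1348248), Rational(798526, 260103)) = Add(1385432, Rational(798526, 260103)) = Rational(360355818022, 260103)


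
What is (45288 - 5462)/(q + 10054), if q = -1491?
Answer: 39826/8563 ≈ 4.6509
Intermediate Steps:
(45288 - 5462)/(q + 10054) = (45288 - 5462)/(-1491 + 10054) = 39826/8563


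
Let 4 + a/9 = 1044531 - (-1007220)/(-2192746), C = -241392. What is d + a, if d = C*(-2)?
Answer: 10836027615081/1096373 ≈ 9.8835e+6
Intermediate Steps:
d = 482784 (d = -241392*(-2) = 482784)
a = 10306716272649/1096373 (a = -36 + 9*(1044531 - (-1007220)/(-2192746)) = -36 + 9*(1044531 - (-1007220)*(-1)/2192746) = -36 + 9*(1044531 - 1*503610/1096373) = -36 + 9*(1044531 - 503610/1096373) = -36 + 9*(1145195082453/1096373) = -36 + 10306755742077/1096373 = 10306716272649/1096373 ≈ 9.4007e+6)
d + a = 482784 + 10306716272649/1096373 = 10836027615081/1096373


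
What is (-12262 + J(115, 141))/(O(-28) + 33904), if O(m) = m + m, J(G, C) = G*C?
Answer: 3953/33848 ≈ 0.11679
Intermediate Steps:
J(G, C) = C*G
O(m) = 2*m
(-12262 + J(115, 141))/(O(-28) + 33904) = (-12262 + 141*115)/(2*(-28) + 33904) = (-12262 + 16215)/(-56 + 33904) = 3953/33848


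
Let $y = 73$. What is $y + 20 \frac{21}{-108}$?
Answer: $\frac{622}{9} \approx 69.111$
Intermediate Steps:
$y + 20 \frac{21}{-108} = 73 + 20 \frac{21}{-108} = 73 + 20 \cdot 21 \left(- \frac{1}{108}\right) = 73 + 20 \left(- \frac{7}{36}\right) = 73 - \frac{35}{9} = \frac{622}{9}$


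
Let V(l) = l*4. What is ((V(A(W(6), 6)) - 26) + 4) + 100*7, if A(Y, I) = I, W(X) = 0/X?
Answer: 702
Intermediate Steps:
W(X) = 0
V(l) = 4*l
((V(A(W(6), 6)) - 26) + 4) + 100*7 = ((4*6 - 26) + 4) + 100*7 = ((24 - 26) + 4) + 700 = (-2 + 4) + 700 = 2 + 700 = 702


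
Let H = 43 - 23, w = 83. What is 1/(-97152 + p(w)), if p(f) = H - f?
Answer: -1/97215 ≈ -1.0286e-5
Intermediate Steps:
H = 20
p(f) = 20 - f
1/(-97152 + p(w)) = 1/(-97152 + (20 - 1*83)) = 1/(-97152 + (20 - 83)) = 1/(-97152 - 63) = 1/(-97215) = -1/97215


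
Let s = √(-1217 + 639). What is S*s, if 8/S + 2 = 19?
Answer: 8*I*√2 ≈ 11.314*I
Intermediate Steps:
S = 8/17 (S = 8/(-2 + 19) = 8/17 ≈ 0.47059)
s = 17*I*√2 (s = √(-578) = 17*I*√2 ≈ 24.042*I)
S*s = 8*(17*I*√2)/17 = 8*I*√2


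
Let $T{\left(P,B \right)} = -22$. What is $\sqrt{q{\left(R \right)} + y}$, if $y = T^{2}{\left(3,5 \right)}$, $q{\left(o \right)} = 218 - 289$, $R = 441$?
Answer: $\sqrt{413} \approx 20.322$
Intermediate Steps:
$q{\left(o \right)} = -71$
$y = 484$ ($y = \left(-22\right)^{2} = 484$)
$\sqrt{q{\left(R \right)} + y} = \sqrt{-71 + 484} = \sqrt{413}$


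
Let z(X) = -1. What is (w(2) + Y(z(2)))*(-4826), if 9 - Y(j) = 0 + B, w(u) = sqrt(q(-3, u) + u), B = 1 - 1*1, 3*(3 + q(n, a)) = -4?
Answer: -43434 - 4826*I*sqrt(21)/3 ≈ -43434.0 - 7371.8*I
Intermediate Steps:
q(n, a) = -13/3 (q(n, a) = -3 + (1/3)*(-4) = -3 - 4/3 = -13/3)
B = 0 (B = 1 - 1 = 0)
w(u) = sqrt(-13/3 + u)
Y(j) = 9 (Y(j) = 9 - (0 + 0) = 9 - 1*0 = 9 + 0 = 9)
(w(2) + Y(z(2)))*(-4826) = (sqrt(-39 + 9*2)/3 + 9)*(-4826) = (sqrt(-39 + 18)/3 + 9)*(-4826) = (sqrt(-21)/3 + 9)*(-4826) = ((I*sqrt(21))/3 + 9)*(-4826) = (I*sqrt(21)/3 + 9)*(-4826) = (9 + I*sqrt(21)/3)*(-4826) = -43434 - 4826*I*sqrt(21)/3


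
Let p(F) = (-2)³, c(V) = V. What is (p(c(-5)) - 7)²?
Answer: 225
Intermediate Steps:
p(F) = -8
(p(c(-5)) - 7)² = (-8 - 7)² = (-15)² = 225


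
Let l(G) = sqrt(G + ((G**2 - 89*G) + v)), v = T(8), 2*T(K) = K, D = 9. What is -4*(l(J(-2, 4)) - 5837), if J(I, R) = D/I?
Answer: 23266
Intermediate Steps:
T(K) = K/2
J(I, R) = 9/I
v = 4 (v = (1/2)*8 = 4)
l(G) = sqrt(4 + G**2 - 88*G) (l(G) = sqrt(G + ((G**2 - 89*G) + 4)) = sqrt(G + (4 + G**2 - 89*G)) = sqrt(4 + G**2 - 88*G))
-4*(l(J(-2, 4)) - 5837) = -4*(sqrt(4 + (9/(-2))**2 - 792/(-2)) - 5837) = -4*(sqrt(4 + (9*(-1/2))**2 - 792*(-1)/2) - 5837) = -4*(sqrt(4 + (-9/2)**2 - 88*(-9/2)) - 5837) = -4*(sqrt(4 + 81/4 + 396) - 5837) = -4*(sqrt(1681/4) - 5837) = -4*(41/2 - 5837) = -4*(-11633/2) = 23266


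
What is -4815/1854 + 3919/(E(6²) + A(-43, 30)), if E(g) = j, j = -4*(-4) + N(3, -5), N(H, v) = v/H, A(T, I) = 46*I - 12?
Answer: 203297/854282 ≈ 0.23797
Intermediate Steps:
A(T, I) = -12 + 46*I
j = 43/3 (j = -4*(-4) - 5/3 = 16 - 5*⅓ = 16 - 5/3 = 43/3 ≈ 14.333)
E(g) = 43/3
-4815/1854 + 3919/(E(6²) + A(-43, 30)) = -4815/1854 + 3919/(43/3 + (-12 + 46*30)) = -4815*1/1854 + 3919/(43/3 + (-12 + 1380)) = -535/206 + 3919/(43/3 + 1368) = -535/206 + 3919/(4147/3) = -535/206 + 3919*(3/4147) = -535/206 + 11757/4147 = 203297/854282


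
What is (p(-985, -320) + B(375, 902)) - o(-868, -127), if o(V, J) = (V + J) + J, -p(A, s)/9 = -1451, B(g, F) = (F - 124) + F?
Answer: 15861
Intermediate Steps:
B(g, F) = -124 + 2*F (B(g, F) = (-124 + F) + F = -124 + 2*F)
p(A, s) = 13059 (p(A, s) = -9*(-1451) = 13059)
o(V, J) = V + 2*J (o(V, J) = (J + V) + J = V + 2*J)
(p(-985, -320) + B(375, 902)) - o(-868, -127) = (13059 + (-124 + 2*902)) - (-868 + 2*(-127)) = (13059 + (-124 + 1804)) - (-868 - 254) = (13059 + 1680) - 1*(-1122) = 14739 + 1122 = 15861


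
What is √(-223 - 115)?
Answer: 13*I*√2 ≈ 18.385*I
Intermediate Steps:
√(-223 - 115) = √(-338) = 13*I*√2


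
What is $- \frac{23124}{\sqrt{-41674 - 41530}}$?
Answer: $\frac{11562 i \sqrt{20801}}{20801} \approx 80.166 i$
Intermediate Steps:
$- \frac{23124}{\sqrt{-41674 - 41530}} = - \frac{23124}{\sqrt{-83204}} = - \frac{23124}{2 i \sqrt{20801}} = - 23124 \left(- \frac{i \sqrt{20801}}{41602}\right) = \frac{11562 i \sqrt{20801}}{20801}$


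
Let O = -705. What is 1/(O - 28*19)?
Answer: -1/1237 ≈ -0.00080841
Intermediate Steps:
1/(O - 28*19) = 1/(-705 - 28*19) = 1/(-705 - 532) = 1/(-1237) = -1/1237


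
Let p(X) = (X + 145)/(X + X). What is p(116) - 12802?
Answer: -102407/8 ≈ -12801.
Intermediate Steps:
p(X) = (145 + X)/(2*X) (p(X) = (145 + X)/((2*X)) = (145 + X)*(1/(2*X)) = (145 + X)/(2*X))
p(116) - 12802 = (½)*(145 + 116)/116 - 12802 = (½)*(1/116)*261 - 12802 = 9/8 - 12802 = -102407/8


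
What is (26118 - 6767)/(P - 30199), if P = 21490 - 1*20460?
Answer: -19351/29169 ≈ -0.66341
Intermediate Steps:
P = 1030 (P = 21490 - 20460 = 1030)
(26118 - 6767)/(P - 30199) = (26118 - 6767)/(1030 - 30199) = 19351/(-29169) = 19351*(-1/29169) = -19351/29169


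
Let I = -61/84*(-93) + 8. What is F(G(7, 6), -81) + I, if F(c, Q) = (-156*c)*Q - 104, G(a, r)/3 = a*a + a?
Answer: 59438947/28 ≈ 2.1228e+6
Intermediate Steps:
G(a, r) = 3*a + 3*a**2 (G(a, r) = 3*(a*a + a) = 3*(a**2 + a) = 3*(a + a**2) = 3*a + 3*a**2)
F(c, Q) = -104 - 156*Q*c (F(c, Q) = -156*Q*c - 104 = -104 - 156*Q*c)
I = 2115/28 (I = -61*1/84*(-93) + 8 = -61/84*(-93) + 8 = 1891/28 + 8 = 2115/28 ≈ 75.536)
F(G(7, 6), -81) + I = (-104 - 156*(-81)*3*7*(1 + 7)) + 2115/28 = (-104 - 156*(-81)*3*7*8) + 2115/28 = (-104 - 156*(-81)*168) + 2115/28 = (-104 + 2122848) + 2115/28 = 2122744 + 2115/28 = 59438947/28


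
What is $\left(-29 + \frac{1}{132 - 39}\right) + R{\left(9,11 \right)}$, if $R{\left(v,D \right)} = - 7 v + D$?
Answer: $- \frac{7532}{93} \approx -80.989$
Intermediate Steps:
$R{\left(v,D \right)} = D - 7 v$
$\left(-29 + \frac{1}{132 - 39}\right) + R{\left(9,11 \right)} = \left(-29 + \frac{1}{132 - 39}\right) + \left(11 - 63\right) = \left(-29 + \frac{1}{93}\right) + \left(11 - 63\right) = \left(-29 + \frac{1}{93}\right) - 52 = - \frac{2696}{93} - 52 = - \frac{7532}{93}$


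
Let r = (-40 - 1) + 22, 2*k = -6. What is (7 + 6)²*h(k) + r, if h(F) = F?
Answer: -526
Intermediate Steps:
k = -3 (k = (½)*(-6) = -3)
r = -19 (r = -41 + 22 = -19)
(7 + 6)²*h(k) + r = (7 + 6)²*(-3) - 19 = 13²*(-3) - 19 = 169*(-3) - 19 = -507 - 19 = -526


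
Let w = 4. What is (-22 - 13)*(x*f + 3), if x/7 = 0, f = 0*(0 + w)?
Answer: -105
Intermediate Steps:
f = 0 (f = 0*(0 + 4) = 0*4 = 0)
x = 0 (x = 7*0 = 0)
(-22 - 13)*(x*f + 3) = (-22 - 13)*(0*0 + 3) = -35*(0 + 3) = -35*3 = -105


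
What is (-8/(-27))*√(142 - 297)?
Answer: 8*I*√155/27 ≈ 3.6889*I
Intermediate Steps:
(-8/(-27))*√(142 - 297) = (-8*(-1/27))*√(-155) = 8*(I*√155)/27 = 8*I*√155/27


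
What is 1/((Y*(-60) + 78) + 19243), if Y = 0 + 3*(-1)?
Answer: 1/19501 ≈ 5.1279e-5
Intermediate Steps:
Y = -3 (Y = 0 - 3 = -3)
1/((Y*(-60) + 78) + 19243) = 1/((-3*(-60) + 78) + 19243) = 1/((180 + 78) + 19243) = 1/(258 + 19243) = 1/19501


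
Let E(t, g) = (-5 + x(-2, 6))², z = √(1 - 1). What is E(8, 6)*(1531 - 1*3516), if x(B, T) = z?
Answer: -49625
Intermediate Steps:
z = 0 (z = √0 = 0)
x(B, T) = 0
E(t, g) = 25 (E(t, g) = (-5 + 0)² = (-5)² = 25)
E(8, 6)*(1531 - 1*3516) = 25*(1531 - 1*3516) = 25*(1531 - 3516) = 25*(-1985) = -49625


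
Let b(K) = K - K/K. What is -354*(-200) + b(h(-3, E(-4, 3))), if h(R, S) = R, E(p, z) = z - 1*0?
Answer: 70796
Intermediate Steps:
E(p, z) = z (E(p, z) = z + 0 = z)
b(K) = -1 + K (b(K) = K - 1*1 = K - 1 = -1 + K)
-354*(-200) + b(h(-3, E(-4, 3))) = -354*(-200) + (-1 - 3) = 70800 - 4 = 70796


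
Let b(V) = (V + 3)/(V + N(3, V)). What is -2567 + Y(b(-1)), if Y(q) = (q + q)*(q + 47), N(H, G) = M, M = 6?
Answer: -63227/25 ≈ -2529.1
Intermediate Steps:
N(H, G) = 6
b(V) = (3 + V)/(6 + V) (b(V) = (V + 3)/(V + 6) = (3 + V)/(6 + V))
Y(q) = 2*q*(47 + q) (Y(q) = (2*q)*(47 + q) = 2*q*(47 + q))
-2567 + Y(b(-1)) = -2567 + 2*((3 - 1)/(6 - 1))*(47 + (3 - 1)/(6 - 1)) = -2567 + 2*(2/5)*(47 + 2/5) = -2567 + 2*(2/5)*(237/5) = -2567 + 948/25 = -63227/25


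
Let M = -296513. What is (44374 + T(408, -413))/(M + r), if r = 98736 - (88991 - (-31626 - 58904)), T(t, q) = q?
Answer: -43961/377298 ≈ -0.11652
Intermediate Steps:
r = -80785 (r = 98736 - (88991 - 1*(-90530)) = 98736 - (88991 + 90530) = 98736 - 1*179521 = 98736 - 179521 = -80785)
(44374 + T(408, -413))/(M + r) = (44374 - 413)/(-296513 - 80785) = 43961/(-377298) = 43961*(-1/377298) = -43961/377298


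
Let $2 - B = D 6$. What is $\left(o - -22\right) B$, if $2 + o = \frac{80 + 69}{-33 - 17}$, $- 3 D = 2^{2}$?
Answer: $\frac{851}{5} \approx 170.2$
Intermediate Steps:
$D = - \frac{4}{3}$ ($D = - \frac{2^{2}}{3} = \left(- \frac{1}{3}\right) 4 = - \frac{4}{3} \approx -1.3333$)
$o = - \frac{249}{50}$ ($o = -2 + \frac{80 + 69}{-33 - 17} = -2 + \frac{149}{-50} = -2 + 149 \left(- \frac{1}{50}\right) = -2 - \frac{149}{50} = - \frac{249}{50} \approx -4.98$)
$B = 10$ ($B = 2 - \left(- \frac{4}{3}\right) 6 = 2 - -8 = 2 + 8 = 10$)
$\left(o - -22\right) B = \left(- \frac{249}{50} - -22\right) 10 = \left(- \frac{249}{50} + \left(24 - 2\right)\right) 10 = \left(- \frac{249}{50} + 22\right) 10 = \frac{851}{50} \cdot 10 = \frac{851}{5}$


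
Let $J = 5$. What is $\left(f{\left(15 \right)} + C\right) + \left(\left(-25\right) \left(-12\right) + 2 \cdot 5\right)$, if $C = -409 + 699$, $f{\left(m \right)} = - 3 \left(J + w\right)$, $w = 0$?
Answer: $585$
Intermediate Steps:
$f{\left(m \right)} = -15$ ($f{\left(m \right)} = - 3 \left(5 + 0\right) = \left(-3\right) 5 = -15$)
$C = 290$
$\left(f{\left(15 \right)} + C\right) + \left(\left(-25\right) \left(-12\right) + 2 \cdot 5\right) = \left(-15 + 290\right) + \left(\left(-25\right) \left(-12\right) + 2 \cdot 5\right) = 275 + \left(300 + 10\right) = 275 + 310 = 585$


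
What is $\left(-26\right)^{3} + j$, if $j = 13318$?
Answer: $-4258$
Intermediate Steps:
$\left(-26\right)^{3} + j = \left(-26\right)^{3} + 13318 = -17576 + 13318 = -4258$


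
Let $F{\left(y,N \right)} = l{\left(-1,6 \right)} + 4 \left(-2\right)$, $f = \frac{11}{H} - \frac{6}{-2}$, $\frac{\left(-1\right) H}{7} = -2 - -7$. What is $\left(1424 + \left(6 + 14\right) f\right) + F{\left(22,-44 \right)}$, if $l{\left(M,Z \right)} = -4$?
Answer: $\frac{10260}{7} \approx 1465.7$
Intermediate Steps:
$H = -35$ ($H = - 7 \left(-2 - -7\right) = - 7 \left(-2 + 7\right) = \left(-7\right) 5 = -35$)
$f = \frac{94}{35}$ ($f = \frac{11}{-35} - \frac{6}{-2} = 11 \left(- \frac{1}{35}\right) - -3 = - \frac{11}{35} + 3 = \frac{94}{35} \approx 2.6857$)
$F{\left(y,N \right)} = -12$ ($F{\left(y,N \right)} = -4 + 4 \left(-2\right) = -4 - 8 = -12$)
$\left(1424 + \left(6 + 14\right) f\right) + F{\left(22,-44 \right)} = \left(1424 + \left(6 + 14\right) \frac{94}{35}\right) - 12 = \left(1424 + 20 \cdot \frac{94}{35}\right) - 12 = \left(1424 + \frac{376}{7}\right) - 12 = \frac{10344}{7} - 12 = \frac{10260}{7}$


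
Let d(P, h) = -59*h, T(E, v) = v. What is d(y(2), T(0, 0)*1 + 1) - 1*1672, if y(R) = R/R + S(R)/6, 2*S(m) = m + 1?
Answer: -1731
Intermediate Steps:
S(m) = ½ + m/2 (S(m) = (m + 1)/2 = (1 + m)/2 = ½ + m/2)
y(R) = 13/12 + R/12 (y(R) = R/R + (½ + R/2)/6 = 1 + (½ + R/2)*(⅙) = 1 + (1/12 + R/12) = 13/12 + R/12)
d(y(2), T(0, 0)*1 + 1) - 1*1672 = -59*(0*1 + 1) - 1*1672 = -59*(0 + 1) - 1672 = -59*1 - 1672 = -59 - 1672 = -1731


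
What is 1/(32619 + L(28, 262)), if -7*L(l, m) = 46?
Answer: 7/228287 ≈ 3.0663e-5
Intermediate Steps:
L(l, m) = -46/7 (L(l, m) = -⅐*46 = -46/7)
1/(32619 + L(28, 262)) = 1/(32619 - 46/7) = 1/(228287/7) = 7/228287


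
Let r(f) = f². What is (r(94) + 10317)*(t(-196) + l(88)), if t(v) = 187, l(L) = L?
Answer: 5267075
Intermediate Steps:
(r(94) + 10317)*(t(-196) + l(88)) = (94² + 10317)*(187 + 88) = (8836 + 10317)*275 = 19153*275 = 5267075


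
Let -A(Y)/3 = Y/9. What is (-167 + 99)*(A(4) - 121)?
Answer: 24956/3 ≈ 8318.7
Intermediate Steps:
A(Y) = -Y/3 (A(Y) = -3*Y/9 = -Y/3)
(-167 + 99)*(A(4) - 121) = (-167 + 99)*(-1/3*4 - 121) = -68*(-4/3 - 121) = -68*(-367/3) = 24956/3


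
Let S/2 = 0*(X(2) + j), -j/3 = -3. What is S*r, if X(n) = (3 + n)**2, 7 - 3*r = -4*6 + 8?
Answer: 0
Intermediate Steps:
r = 23/3 (r = 7/3 - (-4*6 + 8)/3 = 7/3 - (-24 + 8)/3 = 7/3 - 1/3*(-16) = 7/3 + 16/3 = 23/3 ≈ 7.6667)
j = 9 (j = -3*(-3) = 9)
S = 0 (S = 2*(0*((3 + 2)**2 + 9)) = 2*(0*(5**2 + 9)) = 2*(0*(25 + 9)) = 2*(0*34) = 2*0 = 0)
S*r = 0*(23/3) = 0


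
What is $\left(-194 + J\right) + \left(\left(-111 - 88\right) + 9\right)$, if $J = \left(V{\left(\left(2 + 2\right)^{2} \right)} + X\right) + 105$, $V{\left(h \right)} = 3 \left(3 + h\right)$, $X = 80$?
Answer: $-142$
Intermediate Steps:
$V{\left(h \right)} = 9 + 3 h$
$J = 242$ ($J = \left(\left(9 + 3 \left(2 + 2\right)^{2}\right) + 80\right) + 105 = \left(\left(9 + 3 \cdot 4^{2}\right) + 80\right) + 105 = \left(\left(9 + 3 \cdot 16\right) + 80\right) + 105 = \left(\left(9 + 48\right) + 80\right) + 105 = \left(57 + 80\right) + 105 = 137 + 105 = 242$)
$\left(-194 + J\right) + \left(\left(-111 - 88\right) + 9\right) = \left(-194 + 242\right) + \left(\left(-111 - 88\right) + 9\right) = 48 + \left(-199 + 9\right) = 48 - 190 = -142$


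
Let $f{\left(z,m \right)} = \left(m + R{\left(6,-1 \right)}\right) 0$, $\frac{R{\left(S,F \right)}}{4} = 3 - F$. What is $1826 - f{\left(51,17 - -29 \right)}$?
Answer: $1826$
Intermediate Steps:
$R{\left(S,F \right)} = 12 - 4 F$ ($R{\left(S,F \right)} = 4 \left(3 - F\right) = 12 - 4 F$)
$f{\left(z,m \right)} = 0$ ($f{\left(z,m \right)} = \left(m + \left(12 - -4\right)\right) 0 = \left(m + \left(12 + 4\right)\right) 0 = \left(m + 16\right) 0 = \left(16 + m\right) 0 = 0$)
$1826 - f{\left(51,17 - -29 \right)} = 1826 - 0 = 1826 + 0 = 1826$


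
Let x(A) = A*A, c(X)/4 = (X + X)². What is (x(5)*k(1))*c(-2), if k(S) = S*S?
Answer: 1600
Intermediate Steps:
c(X) = 16*X² (c(X) = 4*(X + X)² = 4*(2*X)² = 4*(4*X²) = 16*X²)
x(A) = A²
k(S) = S²
(x(5)*k(1))*c(-2) = (5²*1²)*(16*(-2)²) = (25*1)*(16*4) = 25*64 = 1600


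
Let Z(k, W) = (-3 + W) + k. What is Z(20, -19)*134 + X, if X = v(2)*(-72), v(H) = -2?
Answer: -124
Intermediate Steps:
Z(k, W) = -3 + W + k
X = 144 (X = -2*(-72) = 144)
Z(20, -19)*134 + X = (-3 - 19 + 20)*134 + 144 = -2*134 + 144 = -268 + 144 = -124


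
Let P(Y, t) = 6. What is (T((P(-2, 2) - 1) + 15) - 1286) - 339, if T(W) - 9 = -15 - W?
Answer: -1651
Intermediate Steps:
T(W) = -6 - W (T(W) = 9 + (-15 - W) = -6 - W)
(T((P(-2, 2) - 1) + 15) - 1286) - 339 = ((-6 - ((6 - 1) + 15)) - 1286) - 339 = ((-6 - (5 + 15)) - 1286) - 339 = ((-6 - 1*20) - 1286) - 339 = ((-6 - 20) - 1286) - 339 = (-26 - 1286) - 339 = -1312 - 339 = -1651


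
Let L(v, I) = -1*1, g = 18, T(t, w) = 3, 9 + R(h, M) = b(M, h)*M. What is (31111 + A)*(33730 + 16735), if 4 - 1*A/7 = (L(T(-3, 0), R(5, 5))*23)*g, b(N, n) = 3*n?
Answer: 1717677205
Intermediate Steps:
R(h, M) = -9 + 3*M*h (R(h, M) = -9 + (3*h)*M = -9 + 3*M*h)
L(v, I) = -1
A = 2926 (A = 28 - 7*(-1*23)*18 = 28 - (-161)*18 = 28 - 7*(-414) = 28 + 2898 = 2926)
(31111 + A)*(33730 + 16735) = (31111 + 2926)*(33730 + 16735) = 34037*50465 = 1717677205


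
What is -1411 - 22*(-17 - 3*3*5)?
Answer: -47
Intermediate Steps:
-1411 - 22*(-17 - 3*3*5) = -1411 - 22*(-17 - 9*5) = -1411 - 22*(-17 - 45) = -1411 - 22*(-62) = -1411 - 11*(-124) = -1411 + 1364 = -47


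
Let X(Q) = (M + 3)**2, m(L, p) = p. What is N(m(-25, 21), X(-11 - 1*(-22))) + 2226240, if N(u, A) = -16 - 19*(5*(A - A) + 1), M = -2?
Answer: 2226205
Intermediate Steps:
X(Q) = 1 (X(Q) = (-2 + 3)**2 = 1**2 = 1)
N(u, A) = -35 (N(u, A) = -16 - 19*(5*0 + 1) = -16 - 19*(0 + 1) = -16 - 19*1 = -16 - 19 = -35)
N(m(-25, 21), X(-11 - 1*(-22))) + 2226240 = -35 + 2226240 = 2226205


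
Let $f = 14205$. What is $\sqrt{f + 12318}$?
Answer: $3 \sqrt{2947} \approx 162.86$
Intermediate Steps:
$\sqrt{f + 12318} = \sqrt{14205 + 12318} = \sqrt{26523} = 3 \sqrt{2947}$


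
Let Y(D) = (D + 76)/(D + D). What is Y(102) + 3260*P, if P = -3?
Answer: -997471/102 ≈ -9779.1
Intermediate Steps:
Y(D) = (76 + D)/(2*D) (Y(D) = (76 + D)/((2*D)) = (76 + D)*(1/(2*D)) = (76 + D)/(2*D))
Y(102) + 3260*P = (1/2)*(76 + 102)/102 + 3260*(-3) = (1/2)*(1/102)*178 - 9780 = 89/102 - 9780 = -997471/102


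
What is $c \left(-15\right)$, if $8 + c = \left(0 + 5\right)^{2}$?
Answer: $-255$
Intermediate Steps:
$c = 17$ ($c = -8 + \left(0 + 5\right)^{2} = -8 + 5^{2} = -8 + 25 = 17$)
$c \left(-15\right) = 17 \left(-15\right) = -255$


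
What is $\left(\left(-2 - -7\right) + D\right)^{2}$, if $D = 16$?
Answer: $441$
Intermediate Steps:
$\left(\left(-2 - -7\right) + D\right)^{2} = \left(\left(-2 - -7\right) + 16\right)^{2} = \left(\left(-2 + 7\right) + 16\right)^{2} = \left(5 + 16\right)^{2} = 21^{2} = 441$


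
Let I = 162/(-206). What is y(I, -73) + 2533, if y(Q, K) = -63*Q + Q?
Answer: 265921/103 ≈ 2581.8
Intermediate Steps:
I = -81/103 (I = 162*(-1/206) = -81/103 ≈ -0.78641)
y(Q, K) = -62*Q
y(I, -73) + 2533 = -62*(-81/103) + 2533 = 5022/103 + 2533 = 265921/103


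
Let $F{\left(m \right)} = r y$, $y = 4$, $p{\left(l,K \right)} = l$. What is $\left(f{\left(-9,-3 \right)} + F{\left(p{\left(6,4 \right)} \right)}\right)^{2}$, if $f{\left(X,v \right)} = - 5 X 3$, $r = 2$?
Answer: $20449$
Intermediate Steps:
$f{\left(X,v \right)} = - 15 X$
$F{\left(m \right)} = 8$ ($F{\left(m \right)} = 2 \cdot 4 = 8$)
$\left(f{\left(-9,-3 \right)} + F{\left(p{\left(6,4 \right)} \right)}\right)^{2} = \left(\left(-15\right) \left(-9\right) + 8\right)^{2} = \left(135 + 8\right)^{2} = 143^{2} = 20449$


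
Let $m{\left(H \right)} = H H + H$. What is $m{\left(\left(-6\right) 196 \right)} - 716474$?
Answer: $665326$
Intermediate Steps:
$m{\left(H \right)} = H + H^{2}$ ($m{\left(H \right)} = H^{2} + H = H + H^{2}$)
$m{\left(\left(-6\right) 196 \right)} - 716474 = \left(-6\right) 196 \left(1 - 1176\right) - 716474 = - 1176 \left(1 - 1176\right) - 716474 = \left(-1176\right) \left(-1175\right) - 716474 = 1381800 - 716474 = 665326$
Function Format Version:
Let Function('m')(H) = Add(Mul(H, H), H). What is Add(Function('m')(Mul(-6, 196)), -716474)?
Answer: 665326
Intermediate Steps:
Function('m')(H) = Add(H, Pow(H, 2)) (Function('m')(H) = Add(Pow(H, 2), H) = Add(H, Pow(H, 2)))
Add(Function('m')(Mul(-6, 196)), -716474) = Add(Mul(Mul(-6, 196), Add(1, Mul(-6, 196))), -716474) = Add(Mul(-1176, Add(1, -1176)), -716474) = Add(Mul(-1176, -1175), -716474) = Add(1381800, -716474) = 665326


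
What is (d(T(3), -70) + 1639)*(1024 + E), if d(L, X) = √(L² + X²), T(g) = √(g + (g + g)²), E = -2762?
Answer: -2848582 - 1738*√4939 ≈ -2.9707e+6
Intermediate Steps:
T(g) = √(g + 4*g²) (T(g) = √(g + (2*g)²) = √(g + 4*g²))
(d(T(3), -70) + 1639)*(1024 + E) = (√((√(3*(1 + 4*3)))² + (-70)²) + 1639)*(1024 - 2762) = (√((√(3*(1 + 12)))² + 4900) + 1639)*(-1738) = (√((√(3*13))² + 4900) + 1639)*(-1738) = (√((√39)² + 4900) + 1639)*(-1738) = (√(39 + 4900) + 1639)*(-1738) = (√4939 + 1639)*(-1738) = (1639 + √4939)*(-1738) = -2848582 - 1738*√4939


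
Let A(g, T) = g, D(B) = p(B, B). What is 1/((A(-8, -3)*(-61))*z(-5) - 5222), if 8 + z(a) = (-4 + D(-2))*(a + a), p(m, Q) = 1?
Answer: 1/5514 ≈ 0.00018136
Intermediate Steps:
D(B) = 1
z(a) = -8 - 6*a (z(a) = -8 + (-4 + 1)*(a + a) = -8 - 6*a)
1/((A(-8, -3)*(-61))*z(-5) - 5222) = 1/((-8*(-61))*(-8 - 6*(-5)) - 5222) = 1/(488*(-8 + 30) - 5222) = 1/(488*22 - 5222) = 1/(10736 - 5222) = 1/5514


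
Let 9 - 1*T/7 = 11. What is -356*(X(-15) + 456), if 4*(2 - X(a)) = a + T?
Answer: -165629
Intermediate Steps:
T = -14 (T = 63 - 7*11 = 63 - 77 = -14)
X(a) = 11/2 - a/4 (X(a) = 2 - (a - 14)/4 = 2 - (-14 + a)/4 = 2 + (7/2 - a/4) = 11/2 - a/4)
-356*(X(-15) + 456) = -356*((11/2 - ¼*(-15)) + 456) = -356*((11/2 + 15/4) + 456) = -356*(37/4 + 456) = -356*1861/4 = -165629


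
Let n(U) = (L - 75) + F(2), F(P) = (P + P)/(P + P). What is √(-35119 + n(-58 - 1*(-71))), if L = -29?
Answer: I*√35222 ≈ 187.68*I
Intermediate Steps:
F(P) = 1 (F(P) = (2*P)/((2*P)) = (2*P)*(1/(2*P)) = 1)
n(U) = -103 (n(U) = (-29 - 75) + 1 = -104 + 1 = -103)
√(-35119 + n(-58 - 1*(-71))) = √(-35119 - 103) = √(-35222) = I*√35222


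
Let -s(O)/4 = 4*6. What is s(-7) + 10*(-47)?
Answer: -566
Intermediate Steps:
s(O) = -96 (s(O) = -16*6 = -4*24 = -96)
s(-7) + 10*(-47) = -96 + 10*(-47) = -96 - 470 = -566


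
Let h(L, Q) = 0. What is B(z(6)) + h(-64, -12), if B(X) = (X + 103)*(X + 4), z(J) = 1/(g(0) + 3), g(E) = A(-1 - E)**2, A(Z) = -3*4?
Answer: 8918638/21609 ≈ 412.73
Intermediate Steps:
A(Z) = -12
g(E) = 144 (g(E) = (-12)**2 = 144)
z(J) = 1/147 (z(J) = 1/(144 + 3) = 1/147)
B(X) = (4 + X)*(103 + X) (B(X) = (103 + X)*(4 + X) = (4 + X)*(103 + X))
B(z(6)) + h(-64, -12) = (412 + (1/147)**2 + 107*(1/147)) + 0 = (412 + 1/21609 + 107/147) + 0 = 8918638/21609 + 0 = 8918638/21609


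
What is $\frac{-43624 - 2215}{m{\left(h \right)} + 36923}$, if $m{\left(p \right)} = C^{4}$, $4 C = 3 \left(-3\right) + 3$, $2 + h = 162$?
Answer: $- \frac{733424}{590849} \approx -1.2413$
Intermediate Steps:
$h = 160$ ($h = -2 + 162 = 160$)
$C = - \frac{3}{2}$ ($C = \frac{3 \left(-3\right) + 3}{4} = \frac{-9 + 3}{4} = \frac{1}{4} \left(-6\right) = - \frac{3}{2} \approx -1.5$)
$m{\left(p \right)} = \frac{81}{16}$ ($m{\left(p \right)} = \left(- \frac{3}{2}\right)^{4} = \frac{81}{16}$)
$\frac{-43624 - 2215}{m{\left(h \right)} + 36923} = \frac{-43624 - 2215}{\frac{81}{16} + 36923} = - \frac{45839}{\frac{590849}{16}} = \left(-45839\right) \frac{16}{590849} = - \frac{733424}{590849}$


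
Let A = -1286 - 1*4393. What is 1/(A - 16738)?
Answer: -1/22417 ≈ -4.4609e-5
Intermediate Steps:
A = -5679 (A = -1286 - 4393 = -5679)
1/(A - 16738) = 1/(-5679 - 16738) = 1/(-22417) = -1/22417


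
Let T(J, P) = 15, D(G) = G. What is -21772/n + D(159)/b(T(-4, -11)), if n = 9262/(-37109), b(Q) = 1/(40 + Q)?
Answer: 444466669/4631 ≈ 95976.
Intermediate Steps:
n = -9262/37109 (n = 9262*(-1/37109) = -9262/37109 ≈ -0.24959)
-21772/n + D(159)/b(T(-4, -11)) = -21772/(-9262/37109) + 159/(1/(40 + 15)) = -21772*(-37109/9262) + 159/(1/55) = 403968574/4631 + 159/(1/55) = 403968574/4631 + 159*55 = 403968574/4631 + 8745 = 444466669/4631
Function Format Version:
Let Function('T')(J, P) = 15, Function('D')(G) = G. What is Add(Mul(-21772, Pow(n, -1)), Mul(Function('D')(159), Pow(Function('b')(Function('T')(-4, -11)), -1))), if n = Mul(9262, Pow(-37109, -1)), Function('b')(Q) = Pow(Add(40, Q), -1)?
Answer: Rational(444466669, 4631) ≈ 95976.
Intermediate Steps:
n = Rational(-9262, 37109) (n = Mul(9262, Rational(-1, 37109)) = Rational(-9262, 37109) ≈ -0.24959)
Add(Mul(-21772, Pow(n, -1)), Mul(Function('D')(159), Pow(Function('b')(Function('T')(-4, -11)), -1))) = Add(Mul(-21772, Pow(Rational(-9262, 37109), -1)), Mul(159, Pow(Pow(Add(40, 15), -1), -1))) = Add(Mul(-21772, Rational(-37109, 9262)), Mul(159, Pow(Pow(55, -1), -1))) = Add(Rational(403968574, 4631), Mul(159, Pow(Rational(1, 55), -1))) = Add(Rational(403968574, 4631), Mul(159, 55)) = Add(Rational(403968574, 4631), 8745) = Rational(444466669, 4631)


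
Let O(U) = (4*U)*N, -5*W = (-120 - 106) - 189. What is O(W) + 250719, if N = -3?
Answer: 249723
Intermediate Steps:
W = 83 (W = -((-120 - 106) - 189)/5 = -(-226 - 189)/5 = -⅕*(-415) = 83)
O(U) = -12*U (O(U) = (4*U)*(-3) = -12*U)
O(W) + 250719 = -12*83 + 250719 = -996 + 250719 = 249723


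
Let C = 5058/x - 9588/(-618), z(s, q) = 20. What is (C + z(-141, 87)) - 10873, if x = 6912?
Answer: -428615281/39552 ≈ -10837.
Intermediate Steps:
C = 642575/39552 (C = 5058/6912 - 9588/(-618) = 5058*(1/6912) - 9588*(-1/618) = 281/384 + 1598/103 = 642575/39552 ≈ 16.246)
(C + z(-141, 87)) - 10873 = (642575/39552 + 20) - 10873 = 1433615/39552 - 10873 = -428615281/39552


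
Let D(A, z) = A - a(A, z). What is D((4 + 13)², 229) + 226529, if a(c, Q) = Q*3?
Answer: 226131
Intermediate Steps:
a(c, Q) = 3*Q
D(A, z) = A - 3*z
D((4 + 13)², 229) + 226529 = ((4 + 13)² - 3*229) + 226529 = (17² - 687) + 226529 = (289 - 687) + 226529 = -398 + 226529 = 226131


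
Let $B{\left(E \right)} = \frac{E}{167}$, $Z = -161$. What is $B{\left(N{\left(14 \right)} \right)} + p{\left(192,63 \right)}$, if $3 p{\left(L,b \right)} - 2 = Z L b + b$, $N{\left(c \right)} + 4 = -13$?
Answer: $- \frac{325214348}{501} \approx -6.4913 \cdot 10^{5}$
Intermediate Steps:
$N{\left(c \right)} = -17$ ($N{\left(c \right)} = -4 - 13 = -17$)
$p{\left(L,b \right)} = \frac{2}{3} + \frac{b}{3} - \frac{161 L b}{3}$ ($p{\left(L,b \right)} = \frac{2}{3} + \frac{- 161 L b + b}{3} = \frac{2}{3} + \frac{b - 161 L b}{3} = \frac{2}{3} - \left(- \frac{b}{3} + \frac{161 L b}{3}\right) = \frac{2}{3} + \frac{b}{3} - \frac{161 L b}{3}$)
$B{\left(E \right)} = \frac{E}{167}$ ($B{\left(E \right)} = E \frac{1}{167} = \frac{E}{167}$)
$B{\left(N{\left(14 \right)} \right)} + p{\left(192,63 \right)} = \frac{1}{167} \left(-17\right) + \left(\frac{2}{3} + \frac{1}{3} \cdot 63 - 10304 \cdot 63\right) = - \frac{17}{167} + \left(\frac{2}{3} + 21 - 649152\right) = - \frac{17}{167} - \frac{1947391}{3} = - \frac{325214348}{501}$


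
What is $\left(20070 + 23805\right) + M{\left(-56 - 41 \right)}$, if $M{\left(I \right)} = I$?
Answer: $43778$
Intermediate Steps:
$\left(20070 + 23805\right) + M{\left(-56 - 41 \right)} = \left(20070 + 23805\right) - 97 = 43875 - 97 = 43778$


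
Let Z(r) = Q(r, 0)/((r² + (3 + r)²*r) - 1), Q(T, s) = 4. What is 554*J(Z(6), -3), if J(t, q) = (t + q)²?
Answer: 1346486474/271441 ≈ 4960.5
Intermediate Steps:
Z(r) = 4/(-1 + r² + r*(3 + r)²) (Z(r) = 4/((r² + (3 + r)²*r) - 1) = 4/((r² + r*(3 + r)²) - 1) = 4/(-1 + r² + r*(3 + r)²))
J(t, q) = (q + t)²
554*J(Z(6), -3) = 554*(-3 + 4/(-1 + 6² + 6*(3 + 6)²))² = 554*(-3 + 4/(-1 + 36 + 6*9²))² = 554*(-3 + 4/(-1 + 36 + 6*81))² = 554*(-3 + 4/(-1 + 36 + 486))² = 554*(-3 + 4/521)² = 554*(-1559/521)² = 554*(2430481/271441) = 1346486474/271441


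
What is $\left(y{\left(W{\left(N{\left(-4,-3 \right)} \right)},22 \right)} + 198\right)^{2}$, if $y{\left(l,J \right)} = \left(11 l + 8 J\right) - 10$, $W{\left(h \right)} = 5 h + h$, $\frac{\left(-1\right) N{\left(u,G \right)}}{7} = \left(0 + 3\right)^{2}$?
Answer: $14394436$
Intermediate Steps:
$N{\left(u,G \right)} = -63$ ($N{\left(u,G \right)} = - 7 \left(0 + 3\right)^{2} = - 7 \cdot 3^{2} = \left(-7\right) 9 = -63$)
$W{\left(h \right)} = 6 h$
$y{\left(l,J \right)} = -10 + 8 J + 11 l$ ($y{\left(l,J \right)} = \left(8 J + 11 l\right) - 10 = -10 + 8 J + 11 l$)
$\left(y{\left(W{\left(N{\left(-4,-3 \right)} \right)},22 \right)} + 198\right)^{2} = \left(\left(-10 + 8 \cdot 22 + 11 \cdot 6 \left(-63\right)\right) + 198\right)^{2} = \left(\left(-10 + 176 + 11 \left(-378\right)\right) + 198\right)^{2} = \left(\left(-10 + 176 - 4158\right) + 198\right)^{2} = \left(-3992 + 198\right)^{2} = \left(-3794\right)^{2} = 14394436$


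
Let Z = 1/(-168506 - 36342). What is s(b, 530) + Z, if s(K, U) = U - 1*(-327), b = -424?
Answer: 175554735/204848 ≈ 857.00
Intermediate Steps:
s(K, U) = 327 + U (s(K, U) = U + 327 = 327 + U)
Z = -1/204848 (Z = 1/(-204848) = -1/204848 ≈ -4.8817e-6)
s(b, 530) + Z = (327 + 530) - 1/204848 = 857 - 1/204848 = 175554735/204848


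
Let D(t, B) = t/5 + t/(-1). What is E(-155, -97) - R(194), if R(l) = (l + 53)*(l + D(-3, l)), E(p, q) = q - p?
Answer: -242264/5 ≈ -48453.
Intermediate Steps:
D(t, B) = -4*t/5 (D(t, B) = t*(1/5) + t*(-1) = t/5 - t = -4*t/5)
R(l) = (53 + l)*(12/5 + l) (R(l) = (l + 53)*(l - 4/5*(-3)) = (53 + l)*(l + 12/5) = (53 + l)*(12/5 + l))
E(-155, -97) - R(194) = (-97 - 1*(-155)) - (636/5 + 194**2 + (277/5)*194) = (-97 + 155) - (636/5 + 37636 + 53738/5) = 58 - 1*242554/5 = 58 - 242554/5 = -242264/5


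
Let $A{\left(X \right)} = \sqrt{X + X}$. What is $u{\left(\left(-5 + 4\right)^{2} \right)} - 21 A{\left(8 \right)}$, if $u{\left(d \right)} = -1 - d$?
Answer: $-86$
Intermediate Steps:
$A{\left(X \right)} = \sqrt{2} \sqrt{X}$ ($A{\left(X \right)} = \sqrt{2 X} = \sqrt{2} \sqrt{X}$)
$u{\left(\left(-5 + 4\right)^{2} \right)} - 21 A{\left(8 \right)} = \left(-1 - \left(-5 + 4\right)^{2}\right) - 21 \sqrt{2} \sqrt{8} = \left(-1 - \left(-1\right)^{2}\right) - 21 \sqrt{2} \cdot 2 \sqrt{2} = \left(-1 - 1\right) - 84 = -2 - 84 = -86$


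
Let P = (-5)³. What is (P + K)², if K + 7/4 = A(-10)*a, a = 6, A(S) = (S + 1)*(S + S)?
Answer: 14538969/16 ≈ 9.0869e+5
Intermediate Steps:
A(S) = 2*S*(1 + S) (A(S) = (1 + S)*(2*S) = 2*S*(1 + S))
P = -125
K = 4313/4 (K = -7/4 + (2*(-10)*(1 - 10))*6 = -7/4 + (2*(-10)*(-9))*6 = -7/4 + 180*6 = -7/4 + 1080 = 4313/4 ≈ 1078.3)
(P + K)² = (-125 + 4313/4)² = (3813/4)² = 14538969/16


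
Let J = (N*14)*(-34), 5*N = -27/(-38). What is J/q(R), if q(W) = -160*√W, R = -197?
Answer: -3213*I*√197/1497200 ≈ -0.030121*I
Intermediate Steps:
N = 27/190 (N = (-27/(-38))/5 = (-27*(-1/38))/5 = (⅕)*(27/38) = 27/190 ≈ 0.14211)
J = -6426/95 (J = ((27/190)*14)*(-34) = (189/95)*(-34) = -6426/95 ≈ -67.642)
J/q(R) = -6426*I*√197/31520/95 = -3213*I*√197/1497200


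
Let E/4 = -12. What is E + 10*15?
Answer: 102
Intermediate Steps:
E = -48 (E = 4*(-12) = -48)
E + 10*15 = -48 + 10*15 = -48 + 150 = 102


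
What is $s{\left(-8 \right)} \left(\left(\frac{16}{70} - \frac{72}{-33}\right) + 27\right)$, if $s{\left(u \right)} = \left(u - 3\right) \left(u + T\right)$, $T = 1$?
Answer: $\frac{11323}{5} \approx 2264.6$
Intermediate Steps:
$s{\left(u \right)} = \left(1 + u\right) \left(-3 + u\right)$ ($s{\left(u \right)} = \left(u - 3\right) \left(u + 1\right) = \left(-3 + u\right) \left(1 + u\right) = \left(1 + u\right) \left(-3 + u\right)$)
$s{\left(-8 \right)} \left(\left(\frac{16}{70} - \frac{72}{-33}\right) + 27\right) = \left(-3 + \left(-8\right)^{2} - -16\right) \left(\left(\frac{16}{70} - \frac{72}{-33}\right) + 27\right) = \left(-3 + 64 + 16\right) \left(\left(16 \cdot \frac{1}{70} - - \frac{24}{11}\right) + 27\right) = 77 \left(\left(\frac{8}{35} + \frac{24}{11}\right) + 27\right) = 77 \left(\frac{928}{385} + 27\right) = 77 \cdot \frac{11323}{385} = \frac{11323}{5}$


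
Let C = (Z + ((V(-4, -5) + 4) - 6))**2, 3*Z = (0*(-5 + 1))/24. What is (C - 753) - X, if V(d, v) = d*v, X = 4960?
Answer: -5389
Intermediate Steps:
Z = 0 (Z = ((0*(-5 + 1))/24)/3 = ((0*(-4))*(1/24))/3 = (0*(1/24))/3 = (1/3)*0 = 0)
C = 324 (C = (0 + ((-4*(-5) + 4) - 6))**2 = (0 + ((20 + 4) - 6))**2 = (0 + (24 - 6))**2 = (0 + 18)**2 = 18**2 = 324)
(C - 753) - X = (324 - 753) - 1*4960 = -429 - 4960 = -5389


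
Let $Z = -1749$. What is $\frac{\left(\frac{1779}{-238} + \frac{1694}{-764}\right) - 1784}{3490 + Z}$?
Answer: $- \frac{40768827}{39571189} \approx -1.0303$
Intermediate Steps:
$\frac{\left(\frac{1779}{-238} + \frac{1694}{-764}\right) - 1784}{3490 + Z} = \frac{\left(\frac{1779}{-238} + \frac{1694}{-764}\right) - 1784}{3490 - 1749} = \frac{\left(1779 \left(- \frac{1}{238}\right) + 1694 \left(- \frac{1}{764}\right)\right) - 1784}{1741} = \left(\left(- \frac{1779}{238} - \frac{847}{382}\right) - 1784\right) \frac{1}{1741} = \left(- \frac{220291}{22729} - 1784\right) \frac{1}{1741} = \left(- \frac{40768827}{22729}\right) \frac{1}{1741} = - \frac{40768827}{39571189}$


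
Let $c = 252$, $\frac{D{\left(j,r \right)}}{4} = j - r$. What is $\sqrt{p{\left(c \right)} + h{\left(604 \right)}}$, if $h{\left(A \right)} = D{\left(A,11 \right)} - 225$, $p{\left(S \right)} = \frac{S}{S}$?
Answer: $2 \sqrt{537} \approx 46.346$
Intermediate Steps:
$D{\left(j,r \right)} = - 4 r + 4 j$ ($D{\left(j,r \right)} = 4 \left(j - r\right) = - 4 r + 4 j$)
$p{\left(S \right)} = 1$
$h{\left(A \right)} = -269 + 4 A$ ($h{\left(A \right)} = \left(\left(-4\right) 11 + 4 A\right) - 225 = \left(-44 + 4 A\right) - 225 = -269 + 4 A$)
$\sqrt{p{\left(c \right)} + h{\left(604 \right)}} = \sqrt{1 + \left(-269 + 4 \cdot 604\right)} = \sqrt{1 + \left(-269 + 2416\right)} = \sqrt{1 + 2147} = \sqrt{2148} = 2 \sqrt{537}$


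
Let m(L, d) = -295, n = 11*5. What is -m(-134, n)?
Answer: 295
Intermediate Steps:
n = 55
-m(-134, n) = -1*(-295) = 295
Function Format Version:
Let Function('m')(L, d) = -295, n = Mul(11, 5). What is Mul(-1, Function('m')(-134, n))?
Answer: 295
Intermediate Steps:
n = 55
Mul(-1, Function('m')(-134, n)) = Mul(-1, -295) = 295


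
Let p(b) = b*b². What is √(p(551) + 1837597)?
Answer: 2*√42280437 ≈ 13005.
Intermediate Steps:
p(b) = b³
√(p(551) + 1837597) = √(551³ + 1837597) = √(167284151 + 1837597) = √169121748 = 2*√42280437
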